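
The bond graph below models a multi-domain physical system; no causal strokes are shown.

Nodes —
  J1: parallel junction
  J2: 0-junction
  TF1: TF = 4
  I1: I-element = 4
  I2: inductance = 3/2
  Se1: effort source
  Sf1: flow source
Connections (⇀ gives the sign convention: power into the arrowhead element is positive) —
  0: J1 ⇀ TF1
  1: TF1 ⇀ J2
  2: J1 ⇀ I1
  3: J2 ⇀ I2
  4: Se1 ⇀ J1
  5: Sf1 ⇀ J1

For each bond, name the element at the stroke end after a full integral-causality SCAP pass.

b0 |TF1
b1 |J2
b2 |I1
b3 |I2
b4 |J1
b5 |Sf1

bond 4 stroke at J1  (source Se1 imposes e)
bond 5 stroke at Sf1  (Sf1 (Sf) sets flow on bond)
bond 0 stroke at TF1  (J1 effort already set via bond 4)
bond 2 stroke at I1  (J1 effort already set via bond 4)
bond 1 stroke at J2  (TF1 one-in-one-out from 0)
bond 3 stroke at I2  (0-jn J2 has e-setter on 1)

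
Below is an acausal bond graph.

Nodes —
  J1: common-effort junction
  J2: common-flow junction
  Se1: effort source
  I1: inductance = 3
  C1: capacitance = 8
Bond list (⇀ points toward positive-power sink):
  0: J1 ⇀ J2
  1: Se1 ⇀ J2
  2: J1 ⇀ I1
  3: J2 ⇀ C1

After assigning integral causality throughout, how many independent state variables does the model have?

β1 →J2  (Se1 fixes effort; stroke away)
β2 →I1  (I1 integral (f out))
β0 →J1  (closing 0-jn rule on J1)
β3 →J2  (common-f at J2 fixed by 0)

2  (C1, I1 all integral)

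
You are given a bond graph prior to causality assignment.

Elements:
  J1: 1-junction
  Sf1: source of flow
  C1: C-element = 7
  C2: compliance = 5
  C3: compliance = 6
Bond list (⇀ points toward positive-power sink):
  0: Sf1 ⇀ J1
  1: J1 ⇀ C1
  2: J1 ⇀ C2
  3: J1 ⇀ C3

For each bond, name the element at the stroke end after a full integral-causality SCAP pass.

b0 stroke→Sf1  (Sf1 (Sf) sets flow on bond)
b1 stroke→J1  (J1: bond 0 brought flow, rest push out)
b2 stroke→J1  (1-jn J1 has f-setter on 0)
b3 stroke→J1  (1-jn J1 has f-setter on 0)

bond 0 →Sf1
bond 1 →J1
bond 2 →J1
bond 3 →J1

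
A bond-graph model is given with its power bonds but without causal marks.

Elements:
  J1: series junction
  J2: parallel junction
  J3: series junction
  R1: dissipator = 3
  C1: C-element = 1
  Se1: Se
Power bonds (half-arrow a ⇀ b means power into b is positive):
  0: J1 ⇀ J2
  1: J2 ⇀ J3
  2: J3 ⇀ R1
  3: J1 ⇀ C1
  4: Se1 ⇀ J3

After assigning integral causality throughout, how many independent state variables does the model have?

#4 stroke→J3  (Se1: effort source, stroke at far end)
#3 stroke→J1  (C1 outputs effort q/C1)
#0 stroke→J2  (only one flow-in slot at J1)
#1 stroke→J3  (common-e at J2 fixed by 0)
#2 stroke→R1  (J3: last free bond brings flow in)

1  (C1 all integral)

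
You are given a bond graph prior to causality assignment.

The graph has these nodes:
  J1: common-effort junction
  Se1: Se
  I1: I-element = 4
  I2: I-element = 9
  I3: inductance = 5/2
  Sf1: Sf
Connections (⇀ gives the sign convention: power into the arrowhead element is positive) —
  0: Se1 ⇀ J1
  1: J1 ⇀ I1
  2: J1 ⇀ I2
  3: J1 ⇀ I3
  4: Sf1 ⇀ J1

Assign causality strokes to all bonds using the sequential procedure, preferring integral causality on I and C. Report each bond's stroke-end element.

b0 stroke at J1
b1 stroke at I1
b2 stroke at I2
b3 stroke at I3
b4 stroke at Sf1

b0 stroke at J1  (source Se1 imposes e)
b4 stroke at Sf1  (Sf1: flow source, stroke at near end)
b1 stroke at I1  (0-jn J1 has e-setter on 0)
b2 stroke at I2  (J1 effort already set via bond 0)
b3 stroke at I3  (J1: bond 0 brought effort, rest push out)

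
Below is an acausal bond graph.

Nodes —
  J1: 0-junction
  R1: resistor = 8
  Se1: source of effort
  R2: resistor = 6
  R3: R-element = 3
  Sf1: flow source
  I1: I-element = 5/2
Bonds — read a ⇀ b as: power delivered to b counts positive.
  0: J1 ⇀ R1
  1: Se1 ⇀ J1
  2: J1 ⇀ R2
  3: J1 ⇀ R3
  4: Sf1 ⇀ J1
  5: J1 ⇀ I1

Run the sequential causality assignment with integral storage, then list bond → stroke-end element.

b1 →J1  (Se1 fixes effort; stroke away)
b4 →Sf1  (Sf1 (Sf) sets flow on bond)
b0 →R1  (0-jn J1 has e-setter on 1)
b2 →R2  (J1 effort already set via bond 1)
b3 →R3  (0-jn J1 has e-setter on 1)
b5 →I1  (J1: bond 1 brought effort, rest push out)

#0 stroke at R1
#1 stroke at J1
#2 stroke at R2
#3 stroke at R3
#4 stroke at Sf1
#5 stroke at I1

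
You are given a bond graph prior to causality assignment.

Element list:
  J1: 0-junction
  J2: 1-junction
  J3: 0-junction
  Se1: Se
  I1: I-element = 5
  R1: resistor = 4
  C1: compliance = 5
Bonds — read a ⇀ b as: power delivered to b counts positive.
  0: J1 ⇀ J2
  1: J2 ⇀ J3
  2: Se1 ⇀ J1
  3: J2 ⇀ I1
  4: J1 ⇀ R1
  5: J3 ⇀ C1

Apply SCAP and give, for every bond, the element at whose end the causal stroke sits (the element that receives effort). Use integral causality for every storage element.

#0 stroke at J2
#1 stroke at J2
#2 stroke at J1
#3 stroke at I1
#4 stroke at R1
#5 stroke at J3

#2 |J1  (Se1 (Se) sets effort on bond)
#0 |J2  (common-e at J1 fixed by 2)
#4 |R1  (J1 effort already set via bond 2)
#3 |I1  (prefer integral on I1)
#1 |J2  (J2: bond 3 brought flow, rest push out)
#5 |J3  (closing 0-jn rule on J3)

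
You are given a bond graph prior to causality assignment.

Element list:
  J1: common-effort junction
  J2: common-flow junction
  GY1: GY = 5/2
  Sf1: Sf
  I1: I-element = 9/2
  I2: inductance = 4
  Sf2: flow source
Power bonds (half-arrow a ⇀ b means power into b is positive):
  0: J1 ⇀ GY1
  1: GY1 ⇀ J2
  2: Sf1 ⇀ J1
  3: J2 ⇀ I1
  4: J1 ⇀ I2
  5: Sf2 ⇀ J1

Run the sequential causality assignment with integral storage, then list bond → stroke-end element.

bond 2 |Sf1  (Sf1 fixes flow; stroke at Sf1)
bond 5 |Sf2  (Sf2: flow source, stroke at near end)
bond 3 |I1  (I1 integral (f out))
bond 1 |J2  (1-jn J2 has f-setter on 3)
bond 0 |J1  (through GY1, causality inverts; strokes same side of GY1)
bond 4 |I2  (J1: bond 0 brought effort, rest push out)

#0 stroke→J1
#1 stroke→J2
#2 stroke→Sf1
#3 stroke→I1
#4 stroke→I2
#5 stroke→Sf2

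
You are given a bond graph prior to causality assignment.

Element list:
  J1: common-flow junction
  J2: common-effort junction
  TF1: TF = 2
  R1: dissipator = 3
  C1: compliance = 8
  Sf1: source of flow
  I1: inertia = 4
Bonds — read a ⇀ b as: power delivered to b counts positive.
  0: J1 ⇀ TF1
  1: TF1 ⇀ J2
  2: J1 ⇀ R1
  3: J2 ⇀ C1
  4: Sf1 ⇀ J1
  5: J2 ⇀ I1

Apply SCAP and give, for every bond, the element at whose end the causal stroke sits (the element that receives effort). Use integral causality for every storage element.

β0 →J1
β1 →TF1
β2 →J1
β3 →J2
β4 →Sf1
β5 →I1

#4 stroke→Sf1  (Sf1 (Sf) sets flow on bond)
#0 stroke→J1  (1-jn J1 has f-setter on 4)
#2 stroke→J1  (1-jn J1 has f-setter on 4)
#1 stroke→TF1  (through TF1, causality passes straight; one stroke at TF1)
#3 stroke→J2  (C1 outputs effort q/C1)
#5 stroke→I1  (common-e at J2 fixed by 3)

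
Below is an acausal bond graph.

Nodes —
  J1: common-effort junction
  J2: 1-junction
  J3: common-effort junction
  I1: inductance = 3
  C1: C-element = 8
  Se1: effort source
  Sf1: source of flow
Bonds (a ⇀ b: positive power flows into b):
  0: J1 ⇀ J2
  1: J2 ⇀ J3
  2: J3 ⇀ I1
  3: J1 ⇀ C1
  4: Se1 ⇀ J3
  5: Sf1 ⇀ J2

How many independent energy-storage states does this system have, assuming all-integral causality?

bond 4 |J3  (Se1: effort source, stroke at far end)
bond 5 |Sf1  (Sf1 fixes flow; stroke at Sf1)
bond 0 |J2  (J2 flow already set via bond 5)
bond 1 |J2  (common-f at J2 fixed by 5)
bond 2 |I1  (0-jn J3 has e-setter on 4)
bond 3 |J1  (only one effort-in slot at J1)

2  (C1, I1 all integral)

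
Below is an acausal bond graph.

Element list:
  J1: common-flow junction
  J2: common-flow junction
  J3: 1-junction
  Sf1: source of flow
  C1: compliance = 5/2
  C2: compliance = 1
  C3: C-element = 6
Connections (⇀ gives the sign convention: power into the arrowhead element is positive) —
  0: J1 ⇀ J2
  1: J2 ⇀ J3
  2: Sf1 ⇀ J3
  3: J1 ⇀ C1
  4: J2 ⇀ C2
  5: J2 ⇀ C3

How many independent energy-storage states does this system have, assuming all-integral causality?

β2 stroke→Sf1  (Sf1 fixes flow; stroke at Sf1)
β1 stroke→J3  (J3 flow already set via bond 2)
β0 stroke→J2  (1-jn J2 has f-setter on 1)
β4 stroke→J2  (1-jn J2 has f-setter on 1)
β5 stroke→J2  (1-jn J2 has f-setter on 1)
β3 stroke→J1  (J1: bond 0 brought flow, rest push out)

3  (C1, C2, C3 all integral)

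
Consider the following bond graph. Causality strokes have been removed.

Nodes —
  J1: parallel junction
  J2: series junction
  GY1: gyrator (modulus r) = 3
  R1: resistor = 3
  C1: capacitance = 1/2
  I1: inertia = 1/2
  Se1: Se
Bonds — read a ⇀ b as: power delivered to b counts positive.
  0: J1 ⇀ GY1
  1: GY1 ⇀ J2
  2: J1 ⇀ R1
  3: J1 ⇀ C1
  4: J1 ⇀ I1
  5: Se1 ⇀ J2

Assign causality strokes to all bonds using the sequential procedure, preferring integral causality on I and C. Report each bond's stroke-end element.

bond 0 stroke at GY1
bond 1 stroke at GY1
bond 2 stroke at R1
bond 3 stroke at J1
bond 4 stroke at I1
bond 5 stroke at J2

β5 →J2  (Se1 (Se) sets effort on bond)
β1 →GY1  (only one flow-in slot at J2)
β0 →GY1  (GY1 both-in/both-out from 1)
β3 →J1  (C1 outputs effort q/C1)
β2 →R1  (J1: bond 3 brought effort, rest push out)
β4 →I1  (J1 effort already set via bond 3)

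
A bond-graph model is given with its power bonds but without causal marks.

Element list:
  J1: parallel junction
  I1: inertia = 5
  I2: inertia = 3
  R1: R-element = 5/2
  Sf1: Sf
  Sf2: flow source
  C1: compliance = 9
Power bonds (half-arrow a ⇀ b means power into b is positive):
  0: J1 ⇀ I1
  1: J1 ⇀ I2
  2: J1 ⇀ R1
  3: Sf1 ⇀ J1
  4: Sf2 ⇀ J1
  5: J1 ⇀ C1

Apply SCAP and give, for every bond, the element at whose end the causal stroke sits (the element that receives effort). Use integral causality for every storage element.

b3 →Sf1  (Sf1 fixes flow; stroke at Sf1)
b4 →Sf2  (Sf2 (Sf) sets flow on bond)
b0 →I1  (I1 integral (f out))
b1 →I2  (I2: I, integral causality)
b5 →J1  (prefer integral on C1)
b2 →R1  (0-jn J1 has e-setter on 5)

bond 0 |I1
bond 1 |I2
bond 2 |R1
bond 3 |Sf1
bond 4 |Sf2
bond 5 |J1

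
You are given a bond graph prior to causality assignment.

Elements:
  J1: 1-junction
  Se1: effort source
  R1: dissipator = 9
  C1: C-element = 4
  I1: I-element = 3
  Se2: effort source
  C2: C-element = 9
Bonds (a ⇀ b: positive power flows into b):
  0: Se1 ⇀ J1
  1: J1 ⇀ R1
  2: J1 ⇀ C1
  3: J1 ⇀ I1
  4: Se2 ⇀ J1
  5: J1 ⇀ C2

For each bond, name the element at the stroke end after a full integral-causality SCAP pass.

bond 0 |J1
bond 1 |J1
bond 2 |J1
bond 3 |I1
bond 4 |J1
bond 5 |J1

β0 →J1  (Se1 fixes effort; stroke away)
β4 →J1  (Se2: effort source, stroke at far end)
β2 →J1  (C1: C, integral causality)
β3 →I1  (I1 outputs flow p/I1)
β1 →J1  (1-jn J1 has f-setter on 3)
β5 →J1  (common-f at J1 fixed by 3)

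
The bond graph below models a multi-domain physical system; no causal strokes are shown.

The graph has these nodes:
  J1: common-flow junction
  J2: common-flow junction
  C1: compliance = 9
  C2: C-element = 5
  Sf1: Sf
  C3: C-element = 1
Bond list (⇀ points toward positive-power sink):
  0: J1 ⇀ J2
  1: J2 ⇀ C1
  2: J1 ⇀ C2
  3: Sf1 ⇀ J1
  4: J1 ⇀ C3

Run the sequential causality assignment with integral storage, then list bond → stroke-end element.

bond 0 |J1
bond 1 |J2
bond 2 |J1
bond 3 |Sf1
bond 4 |J1

b3 →Sf1  (source Sf1 imposes f)
b0 →J1  (J1 flow already set via bond 3)
b2 →J1  (1-jn J1 has f-setter on 3)
b4 →J1  (J1: bond 3 brought flow, rest push out)
b1 →J2  (J2 flow already set via bond 0)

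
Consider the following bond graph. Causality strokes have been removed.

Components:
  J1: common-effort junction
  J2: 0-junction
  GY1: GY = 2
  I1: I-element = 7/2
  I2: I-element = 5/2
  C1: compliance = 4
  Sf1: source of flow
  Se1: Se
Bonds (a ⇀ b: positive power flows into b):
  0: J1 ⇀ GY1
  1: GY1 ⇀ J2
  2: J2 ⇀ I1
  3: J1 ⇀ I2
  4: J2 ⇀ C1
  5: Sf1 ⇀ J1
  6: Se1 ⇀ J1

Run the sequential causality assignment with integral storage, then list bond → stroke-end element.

bond 0 stroke at GY1
bond 1 stroke at GY1
bond 2 stroke at I1
bond 3 stroke at I2
bond 4 stroke at J2
bond 5 stroke at Sf1
bond 6 stroke at J1

bond 5 →Sf1  (Sf1 (Sf) sets flow on bond)
bond 6 →J1  (Se1: effort source, stroke at far end)
bond 0 →GY1  (J1: bond 6 brought effort, rest push out)
bond 3 →I2  (common-e at J1 fixed by 6)
bond 1 →GY1  (GY GY1: same side as bond 0)
bond 2 →I1  (prefer integral on I1)
bond 4 →J2  (only one effort-in slot at J2)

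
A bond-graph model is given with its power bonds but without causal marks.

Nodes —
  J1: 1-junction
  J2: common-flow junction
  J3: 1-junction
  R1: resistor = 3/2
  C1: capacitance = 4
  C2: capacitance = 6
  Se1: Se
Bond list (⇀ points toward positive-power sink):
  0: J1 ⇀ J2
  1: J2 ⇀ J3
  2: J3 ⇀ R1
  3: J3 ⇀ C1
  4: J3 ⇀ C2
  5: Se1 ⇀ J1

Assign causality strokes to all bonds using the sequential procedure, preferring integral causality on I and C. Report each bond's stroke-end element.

bond 0 stroke→J2
bond 1 stroke→J3
bond 2 stroke→R1
bond 3 stroke→J3
bond 4 stroke→J3
bond 5 stroke→J1

b5 →J1  (Se1 (Se) sets effort on bond)
b0 →J2  (J1: last free bond brings flow in)
b1 →J3  (only one flow-in slot at J2)
b3 →J3  (prefer integral on C1)
b4 →J3  (prefer integral on C2)
b2 →R1  (only one flow-in slot at J3)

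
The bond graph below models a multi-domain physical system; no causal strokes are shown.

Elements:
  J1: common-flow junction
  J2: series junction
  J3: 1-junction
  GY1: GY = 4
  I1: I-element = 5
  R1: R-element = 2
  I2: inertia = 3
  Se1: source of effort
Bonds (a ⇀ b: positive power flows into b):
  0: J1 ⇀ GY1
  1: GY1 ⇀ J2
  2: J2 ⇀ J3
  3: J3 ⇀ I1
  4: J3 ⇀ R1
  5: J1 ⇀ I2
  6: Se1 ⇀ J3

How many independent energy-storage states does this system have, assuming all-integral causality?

2  (I1, I2 all integral)

#6 stroke at J3  (source Se1 imposes e)
#3 stroke at I1  (I1 outputs flow p/I1)
#2 stroke at J3  (1-jn J3 has f-setter on 3)
#4 stroke at J3  (J3 flow already set via bond 3)
#1 stroke at J2  (1-jn J2 has f-setter on 2)
#0 stroke at J1  (through GY1, causality inverts; strokes same side of GY1)
#5 stroke at I2  (J1: last free bond brings flow in)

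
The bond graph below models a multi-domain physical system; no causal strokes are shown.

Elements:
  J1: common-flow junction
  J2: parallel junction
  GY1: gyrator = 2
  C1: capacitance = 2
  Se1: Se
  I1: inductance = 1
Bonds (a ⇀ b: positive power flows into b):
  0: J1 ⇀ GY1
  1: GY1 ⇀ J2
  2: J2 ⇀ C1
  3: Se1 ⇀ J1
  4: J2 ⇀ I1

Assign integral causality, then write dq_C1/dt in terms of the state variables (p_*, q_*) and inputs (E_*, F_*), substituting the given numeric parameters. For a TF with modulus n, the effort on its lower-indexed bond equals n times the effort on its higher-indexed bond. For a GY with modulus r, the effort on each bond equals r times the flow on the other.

dq_C1/dt = E_Se1/2 - p_I1

β3 →J1  (Se1: effort source, stroke at far end)
β0 →GY1  (only one flow-in slot at J1)
β1 →GY1  (GY1 both-in/both-out from 0)
β2 →J2  (prefer integral on C1)
β4 →I1  (0-jn J2 has e-setter on 2)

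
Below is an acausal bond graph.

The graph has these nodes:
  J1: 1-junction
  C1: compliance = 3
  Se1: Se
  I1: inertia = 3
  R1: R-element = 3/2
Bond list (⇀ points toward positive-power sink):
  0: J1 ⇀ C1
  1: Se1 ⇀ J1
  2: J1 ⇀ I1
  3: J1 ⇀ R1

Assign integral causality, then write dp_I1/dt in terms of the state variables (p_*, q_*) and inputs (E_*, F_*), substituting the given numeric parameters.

b1 stroke at J1  (Se1 (Se) sets effort on bond)
b0 stroke at J1  (C1 outputs effort q/C1)
b2 stroke at I1  (I1 integral (f out))
b3 stroke at J1  (J1 flow already set via bond 2)

dp_I1/dt = E_Se1 - p_I1/2 - q_C1/3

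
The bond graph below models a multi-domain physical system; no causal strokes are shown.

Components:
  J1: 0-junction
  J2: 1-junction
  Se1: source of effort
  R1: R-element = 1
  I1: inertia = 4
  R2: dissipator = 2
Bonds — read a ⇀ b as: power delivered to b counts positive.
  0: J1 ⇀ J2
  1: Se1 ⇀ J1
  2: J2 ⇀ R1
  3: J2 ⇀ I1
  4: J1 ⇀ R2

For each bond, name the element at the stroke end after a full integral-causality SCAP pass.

β1 |J1  (Se1 fixes effort; stroke away)
β0 |J2  (J1: bond 1 brought effort, rest push out)
β4 |R2  (0-jn J1 has e-setter on 1)
β3 |I1  (prefer integral on I1)
β2 |J2  (J2 flow already set via bond 3)

b0 stroke at J2
b1 stroke at J1
b2 stroke at J2
b3 stroke at I1
b4 stroke at R2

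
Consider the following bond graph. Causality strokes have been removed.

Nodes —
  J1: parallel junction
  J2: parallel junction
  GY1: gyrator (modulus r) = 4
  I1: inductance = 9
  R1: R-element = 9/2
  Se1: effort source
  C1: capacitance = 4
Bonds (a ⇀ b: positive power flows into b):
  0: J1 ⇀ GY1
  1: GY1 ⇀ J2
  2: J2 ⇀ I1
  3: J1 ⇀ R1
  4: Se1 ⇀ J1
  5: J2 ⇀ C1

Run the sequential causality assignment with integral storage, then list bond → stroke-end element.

β4 stroke→J1  (Se1 fixes effort; stroke away)
β0 stroke→GY1  (J1: bond 4 brought effort, rest push out)
β3 stroke→R1  (0-jn J1 has e-setter on 4)
β1 stroke→GY1  (GY1 both-in/both-out from 0)
β2 stroke→I1  (I1: I, integral causality)
β5 stroke→J2  (J2: last free bond brings effort in)

β0 →GY1
β1 →GY1
β2 →I1
β3 →R1
β4 →J1
β5 →J2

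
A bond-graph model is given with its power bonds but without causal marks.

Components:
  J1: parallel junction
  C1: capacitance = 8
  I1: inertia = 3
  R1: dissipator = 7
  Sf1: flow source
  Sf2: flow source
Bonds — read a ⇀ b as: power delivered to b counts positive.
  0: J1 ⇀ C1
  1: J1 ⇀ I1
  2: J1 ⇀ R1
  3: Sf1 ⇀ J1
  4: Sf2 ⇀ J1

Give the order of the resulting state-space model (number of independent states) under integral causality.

bond 3 stroke→Sf1  (source Sf1 imposes f)
bond 4 stroke→Sf2  (Sf2 (Sf) sets flow on bond)
bond 0 stroke→J1  (prefer integral on C1)
bond 1 stroke→I1  (common-e at J1 fixed by 0)
bond 2 stroke→R1  (J1: bond 0 brought effort, rest push out)

2  (C1, I1 all integral)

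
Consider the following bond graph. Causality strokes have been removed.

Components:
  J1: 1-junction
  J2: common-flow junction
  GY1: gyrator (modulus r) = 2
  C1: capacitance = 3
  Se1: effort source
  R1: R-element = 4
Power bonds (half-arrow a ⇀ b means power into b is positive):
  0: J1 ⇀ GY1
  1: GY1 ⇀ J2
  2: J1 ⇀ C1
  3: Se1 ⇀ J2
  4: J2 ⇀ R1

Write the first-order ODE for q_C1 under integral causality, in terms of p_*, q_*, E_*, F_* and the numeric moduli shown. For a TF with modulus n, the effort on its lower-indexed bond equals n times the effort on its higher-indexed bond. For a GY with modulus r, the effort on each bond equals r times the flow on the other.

dq_C1/dt = -E_Se1/2 - q_C1/3

#3 →J2  (Se1 (Se) sets effort on bond)
#2 →J1  (C1: C, integral causality)
#0 →GY1  (J1: last free bond brings flow in)
#1 →GY1  (GY1: gyrator matches bond 0)
#4 →J2  (J2: bond 1 brought flow, rest push out)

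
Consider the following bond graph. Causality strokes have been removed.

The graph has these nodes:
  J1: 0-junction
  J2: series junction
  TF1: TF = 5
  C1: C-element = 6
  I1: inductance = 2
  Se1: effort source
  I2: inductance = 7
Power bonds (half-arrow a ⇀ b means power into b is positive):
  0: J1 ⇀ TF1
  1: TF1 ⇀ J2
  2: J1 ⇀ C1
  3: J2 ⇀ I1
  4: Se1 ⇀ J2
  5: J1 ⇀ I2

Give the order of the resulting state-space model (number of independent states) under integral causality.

3  (C1, I1, I2 all integral)

#4 |J2  (source Se1 imposes e)
#2 |J1  (C1 integral (e out))
#0 |TF1  (common-e at J1 fixed by 2)
#5 |I2  (J1: bond 2 brought effort, rest push out)
#1 |J2  (TF1: transformer flips bond 0)
#3 |I1  (J2: last free bond brings flow in)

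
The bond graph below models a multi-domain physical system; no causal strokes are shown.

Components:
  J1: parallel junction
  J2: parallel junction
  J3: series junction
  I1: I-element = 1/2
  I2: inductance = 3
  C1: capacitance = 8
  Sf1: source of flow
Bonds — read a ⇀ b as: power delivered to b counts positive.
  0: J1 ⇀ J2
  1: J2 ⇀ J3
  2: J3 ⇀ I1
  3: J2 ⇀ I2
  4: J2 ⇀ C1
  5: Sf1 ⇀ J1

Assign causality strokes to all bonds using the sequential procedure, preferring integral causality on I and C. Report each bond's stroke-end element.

bond 0 stroke at J1
bond 1 stroke at J3
bond 2 stroke at I1
bond 3 stroke at I2
bond 4 stroke at J2
bond 5 stroke at Sf1

β5 stroke at Sf1  (Sf1 fixes flow; stroke at Sf1)
β0 stroke at J1  (J1: last free bond brings effort in)
β2 stroke at I1  (I1 outputs flow p/I1)
β1 stroke at J3  (J3 flow already set via bond 2)
β3 stroke at I2  (I2: I, integral causality)
β4 stroke at J2  (only one effort-in slot at J2)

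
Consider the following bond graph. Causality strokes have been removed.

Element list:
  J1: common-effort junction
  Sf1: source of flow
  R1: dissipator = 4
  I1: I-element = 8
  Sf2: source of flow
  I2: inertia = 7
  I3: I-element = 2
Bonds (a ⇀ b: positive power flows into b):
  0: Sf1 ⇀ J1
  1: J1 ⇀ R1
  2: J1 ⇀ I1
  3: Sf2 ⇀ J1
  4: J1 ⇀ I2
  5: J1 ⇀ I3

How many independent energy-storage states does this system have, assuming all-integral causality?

3  (I1, I2, I3 all integral)

β0 stroke→Sf1  (source Sf1 imposes f)
β3 stroke→Sf2  (source Sf2 imposes f)
β2 stroke→I1  (prefer integral on I1)
β4 stroke→I2  (I2: I, integral causality)
β5 stroke→I3  (I3 outputs flow p/I3)
β1 stroke→J1  (closing 0-jn rule on J1)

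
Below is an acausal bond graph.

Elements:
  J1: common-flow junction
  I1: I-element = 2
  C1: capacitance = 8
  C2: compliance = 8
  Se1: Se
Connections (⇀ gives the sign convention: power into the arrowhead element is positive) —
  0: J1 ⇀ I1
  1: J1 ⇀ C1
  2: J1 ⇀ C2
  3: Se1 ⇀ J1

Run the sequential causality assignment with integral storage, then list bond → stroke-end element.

bond 3 stroke at J1  (Se1 fixes effort; stroke away)
bond 0 stroke at I1  (I1: I, integral causality)
bond 1 stroke at J1  (common-f at J1 fixed by 0)
bond 2 stroke at J1  (J1: bond 0 brought flow, rest push out)

β0 |I1
β1 |J1
β2 |J1
β3 |J1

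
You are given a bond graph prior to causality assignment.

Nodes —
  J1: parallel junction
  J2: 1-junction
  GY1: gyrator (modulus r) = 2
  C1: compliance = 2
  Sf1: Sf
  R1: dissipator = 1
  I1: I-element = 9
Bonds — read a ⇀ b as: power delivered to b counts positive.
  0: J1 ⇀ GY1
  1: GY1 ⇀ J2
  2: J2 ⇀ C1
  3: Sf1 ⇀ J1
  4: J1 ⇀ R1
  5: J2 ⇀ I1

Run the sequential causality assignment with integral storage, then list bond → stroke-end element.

bond 0 stroke at J1
bond 1 stroke at J2
bond 2 stroke at J2
bond 3 stroke at Sf1
bond 4 stroke at R1
bond 5 stroke at I1

bond 3 stroke at Sf1  (source Sf1 imposes f)
bond 2 stroke at J2  (C1: C, integral causality)
bond 5 stroke at I1  (I1: I, integral causality)
bond 1 stroke at J2  (J2: bond 5 brought flow, rest push out)
bond 0 stroke at J1  (GY1 both-in/both-out from 1)
bond 4 stroke at R1  (J1 effort already set via bond 0)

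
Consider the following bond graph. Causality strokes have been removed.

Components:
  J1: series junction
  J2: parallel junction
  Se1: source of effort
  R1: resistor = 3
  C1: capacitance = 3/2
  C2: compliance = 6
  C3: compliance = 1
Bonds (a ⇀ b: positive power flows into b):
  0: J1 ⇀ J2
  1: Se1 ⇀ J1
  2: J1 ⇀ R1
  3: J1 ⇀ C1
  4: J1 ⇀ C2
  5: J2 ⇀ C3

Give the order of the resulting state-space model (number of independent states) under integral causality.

#1 →J1  (Se1 fixes effort; stroke away)
#3 →J1  (C1 outputs effort q/C1)
#4 →J1  (C2 integral (e out))
#5 →J2  (C3 integral (e out))
#0 →J1  (common-e at J2 fixed by 5)
#2 →R1  (J1 needs exactly one f-in)

3  (C1, C2, C3 all integral)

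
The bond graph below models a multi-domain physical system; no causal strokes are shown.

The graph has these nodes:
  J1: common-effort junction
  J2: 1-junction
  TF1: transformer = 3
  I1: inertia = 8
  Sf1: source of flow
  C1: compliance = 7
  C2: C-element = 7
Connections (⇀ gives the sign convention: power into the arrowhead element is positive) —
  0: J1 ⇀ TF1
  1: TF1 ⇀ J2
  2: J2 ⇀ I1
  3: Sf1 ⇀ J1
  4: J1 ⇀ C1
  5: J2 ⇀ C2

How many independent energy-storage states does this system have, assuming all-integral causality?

3  (C1, C2, I1 all integral)

b3 |Sf1  (Sf1 (Sf) sets flow on bond)
b2 |I1  (prefer integral on I1)
b1 |J2  (common-f at J2 fixed by 2)
b5 |J2  (J2: bond 2 brought flow, rest push out)
b0 |TF1  (TF1 one-in-one-out from 1)
b4 |J1  (J1: last free bond brings effort in)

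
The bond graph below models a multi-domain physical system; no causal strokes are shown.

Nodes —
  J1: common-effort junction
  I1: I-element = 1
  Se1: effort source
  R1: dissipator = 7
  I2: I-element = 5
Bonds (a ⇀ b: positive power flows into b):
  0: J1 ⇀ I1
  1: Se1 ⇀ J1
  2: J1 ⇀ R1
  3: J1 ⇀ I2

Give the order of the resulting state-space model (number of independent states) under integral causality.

β1 |J1  (source Se1 imposes e)
β0 |I1  (common-e at J1 fixed by 1)
β2 |R1  (0-jn J1 has e-setter on 1)
β3 |I2  (J1 effort already set via bond 1)

2  (I1, I2 all integral)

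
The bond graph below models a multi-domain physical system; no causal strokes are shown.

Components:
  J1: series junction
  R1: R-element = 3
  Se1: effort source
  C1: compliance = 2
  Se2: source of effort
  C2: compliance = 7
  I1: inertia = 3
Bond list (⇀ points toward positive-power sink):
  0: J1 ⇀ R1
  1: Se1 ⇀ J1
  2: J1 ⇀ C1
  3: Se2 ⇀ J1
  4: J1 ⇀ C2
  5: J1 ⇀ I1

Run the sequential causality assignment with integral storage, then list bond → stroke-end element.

bond 0 →J1
bond 1 →J1
bond 2 →J1
bond 3 →J1
bond 4 →J1
bond 5 →I1

β1 →J1  (Se1 fixes effort; stroke away)
β3 →J1  (source Se2 imposes e)
β2 →J1  (C1: C, integral causality)
β4 →J1  (C2: C, integral causality)
β5 →I1  (I1 outputs flow p/I1)
β0 →J1  (J1: bond 5 brought flow, rest push out)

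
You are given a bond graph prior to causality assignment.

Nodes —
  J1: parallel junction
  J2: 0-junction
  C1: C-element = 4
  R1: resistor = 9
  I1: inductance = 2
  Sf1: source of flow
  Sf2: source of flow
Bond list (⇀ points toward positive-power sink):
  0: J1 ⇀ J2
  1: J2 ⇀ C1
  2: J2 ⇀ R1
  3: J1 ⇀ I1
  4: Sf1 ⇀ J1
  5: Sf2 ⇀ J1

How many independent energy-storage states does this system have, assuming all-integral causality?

2  (C1, I1 all integral)

b4 →Sf1  (Sf1 fixes flow; stroke at Sf1)
b5 →Sf2  (Sf2 (Sf) sets flow on bond)
b1 →J2  (prefer integral on C1)
b0 →J1  (common-e at J2 fixed by 1)
b2 →R1  (J2 effort already set via bond 1)
b3 →I1  (J1 effort already set via bond 0)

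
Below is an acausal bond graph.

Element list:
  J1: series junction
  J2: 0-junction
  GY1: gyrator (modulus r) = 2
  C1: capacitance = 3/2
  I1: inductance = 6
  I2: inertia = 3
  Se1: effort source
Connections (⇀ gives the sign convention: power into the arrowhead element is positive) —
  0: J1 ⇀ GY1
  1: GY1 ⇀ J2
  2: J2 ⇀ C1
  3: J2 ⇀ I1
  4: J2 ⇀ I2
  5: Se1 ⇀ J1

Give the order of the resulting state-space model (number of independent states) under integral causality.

3  (C1, I1, I2 all integral)

#5 →J1  (source Se1 imposes e)
#0 →GY1  (closing 1-jn rule on J1)
#1 →GY1  (GY GY1: same side as bond 0)
#2 →J2  (prefer integral on C1)
#3 →I1  (J2: bond 2 brought effort, rest push out)
#4 →I2  (common-e at J2 fixed by 2)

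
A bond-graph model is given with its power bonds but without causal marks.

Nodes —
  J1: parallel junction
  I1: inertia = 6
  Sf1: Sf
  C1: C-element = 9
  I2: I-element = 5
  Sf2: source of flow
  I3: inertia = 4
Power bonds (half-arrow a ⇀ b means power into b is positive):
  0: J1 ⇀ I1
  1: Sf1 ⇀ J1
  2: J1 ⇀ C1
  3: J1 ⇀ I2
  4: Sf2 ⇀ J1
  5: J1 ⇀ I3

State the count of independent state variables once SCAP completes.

4  (C1, I1, I2, I3 all integral)

#1 →Sf1  (source Sf1 imposes f)
#4 →Sf2  (source Sf2 imposes f)
#0 →I1  (I1 integral (f out))
#2 →J1  (prefer integral on C1)
#3 →I2  (J1 effort already set via bond 2)
#5 →I3  (0-jn J1 has e-setter on 2)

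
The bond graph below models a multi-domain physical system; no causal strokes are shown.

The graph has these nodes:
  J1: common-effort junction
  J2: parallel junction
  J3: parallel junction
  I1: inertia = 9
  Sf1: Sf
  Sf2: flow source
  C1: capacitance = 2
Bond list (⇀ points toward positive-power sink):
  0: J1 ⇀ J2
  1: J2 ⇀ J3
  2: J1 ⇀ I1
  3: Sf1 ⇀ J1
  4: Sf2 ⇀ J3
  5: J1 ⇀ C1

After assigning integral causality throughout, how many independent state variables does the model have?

2  (C1, I1 all integral)

bond 3 stroke→Sf1  (Sf1: flow source, stroke at near end)
bond 4 stroke→Sf2  (Sf2 fixes flow; stroke at Sf2)
bond 1 stroke→J3  (closing 0-jn rule on J3)
bond 0 stroke→J2  (closing 0-jn rule on J2)
bond 2 stroke→I1  (I1 integral (f out))
bond 5 stroke→J1  (J1: last free bond brings effort in)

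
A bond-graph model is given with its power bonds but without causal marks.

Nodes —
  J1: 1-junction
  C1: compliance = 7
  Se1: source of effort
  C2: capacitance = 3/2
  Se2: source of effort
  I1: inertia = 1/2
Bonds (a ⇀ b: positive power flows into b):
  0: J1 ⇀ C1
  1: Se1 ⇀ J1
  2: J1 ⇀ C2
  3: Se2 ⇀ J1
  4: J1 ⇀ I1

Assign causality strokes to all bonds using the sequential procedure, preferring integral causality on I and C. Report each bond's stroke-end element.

b0 |J1
b1 |J1
b2 |J1
b3 |J1
b4 |I1

#1 |J1  (Se1: effort source, stroke at far end)
#3 |J1  (Se2: effort source, stroke at far end)
#0 |J1  (prefer integral on C1)
#2 |J1  (prefer integral on C2)
#4 |I1  (J1: last free bond brings flow in)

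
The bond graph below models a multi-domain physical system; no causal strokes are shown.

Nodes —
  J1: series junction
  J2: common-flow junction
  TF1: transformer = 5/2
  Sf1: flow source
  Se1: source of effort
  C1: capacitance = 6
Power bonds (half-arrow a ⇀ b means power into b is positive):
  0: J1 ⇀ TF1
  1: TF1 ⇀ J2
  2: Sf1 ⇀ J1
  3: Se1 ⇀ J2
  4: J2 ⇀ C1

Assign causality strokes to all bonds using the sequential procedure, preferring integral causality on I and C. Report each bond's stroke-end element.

bond 2 stroke→Sf1  (source Sf1 imposes f)
bond 3 stroke→J2  (source Se1 imposes e)
bond 0 stroke→J1  (1-jn J1 has f-setter on 2)
bond 1 stroke→TF1  (through TF1, causality passes straight; one stroke at TF1)
bond 4 stroke→J2  (common-f at J2 fixed by 1)

bond 0 →J1
bond 1 →TF1
bond 2 →Sf1
bond 3 →J2
bond 4 →J2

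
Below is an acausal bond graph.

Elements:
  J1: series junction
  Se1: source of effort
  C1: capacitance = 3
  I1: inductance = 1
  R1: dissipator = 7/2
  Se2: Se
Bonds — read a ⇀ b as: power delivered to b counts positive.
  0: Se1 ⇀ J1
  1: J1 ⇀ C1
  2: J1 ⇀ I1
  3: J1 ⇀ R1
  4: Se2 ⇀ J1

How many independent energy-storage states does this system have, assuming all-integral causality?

#0 stroke→J1  (Se1 (Se) sets effort on bond)
#4 stroke→J1  (Se2: effort source, stroke at far end)
#1 stroke→J1  (C1 outputs effort q/C1)
#2 stroke→I1  (I1 outputs flow p/I1)
#3 stroke→J1  (common-f at J1 fixed by 2)

2  (C1, I1 all integral)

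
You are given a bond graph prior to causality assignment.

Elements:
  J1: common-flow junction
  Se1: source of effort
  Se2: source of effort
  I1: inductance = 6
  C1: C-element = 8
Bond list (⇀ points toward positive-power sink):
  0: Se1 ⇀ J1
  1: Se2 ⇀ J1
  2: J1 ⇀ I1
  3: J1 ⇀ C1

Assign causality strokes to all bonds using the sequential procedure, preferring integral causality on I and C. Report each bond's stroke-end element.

#0 stroke at J1  (Se1: effort source, stroke at far end)
#1 stroke at J1  (Se2 fixes effort; stroke away)
#2 stroke at I1  (prefer integral on I1)
#3 stroke at J1  (common-f at J1 fixed by 2)

bond 0 |J1
bond 1 |J1
bond 2 |I1
bond 3 |J1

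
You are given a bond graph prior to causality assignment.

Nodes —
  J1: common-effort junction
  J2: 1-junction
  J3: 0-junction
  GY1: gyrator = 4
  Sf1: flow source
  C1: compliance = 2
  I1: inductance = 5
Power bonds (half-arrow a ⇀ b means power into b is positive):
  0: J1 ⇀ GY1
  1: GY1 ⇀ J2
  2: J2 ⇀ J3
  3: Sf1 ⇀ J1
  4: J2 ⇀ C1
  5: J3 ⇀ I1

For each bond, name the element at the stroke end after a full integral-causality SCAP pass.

#3 |Sf1  (Sf1: flow source, stroke at near end)
#0 |J1  (J1: last free bond brings effort in)
#1 |J2  (GY1: gyrator matches bond 0)
#4 |J2  (prefer integral on C1)
#2 |J3  (closing 1-jn rule on J2)
#5 |I1  (J3: bond 2 brought effort, rest push out)

b0 stroke at J1
b1 stroke at J2
b2 stroke at J3
b3 stroke at Sf1
b4 stroke at J2
b5 stroke at I1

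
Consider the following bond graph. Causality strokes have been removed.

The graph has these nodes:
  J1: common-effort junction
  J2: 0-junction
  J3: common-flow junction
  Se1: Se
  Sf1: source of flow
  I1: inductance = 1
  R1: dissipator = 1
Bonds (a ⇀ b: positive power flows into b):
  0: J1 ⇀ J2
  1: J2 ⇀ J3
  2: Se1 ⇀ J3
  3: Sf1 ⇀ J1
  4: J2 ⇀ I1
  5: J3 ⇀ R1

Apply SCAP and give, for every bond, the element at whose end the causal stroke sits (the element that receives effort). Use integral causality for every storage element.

#0 stroke at J1
#1 stroke at J2
#2 stroke at J3
#3 stroke at Sf1
#4 stroke at I1
#5 stroke at J3

bond 2 stroke at J3  (Se1 (Se) sets effort on bond)
bond 3 stroke at Sf1  (source Sf1 imposes f)
bond 0 stroke at J1  (J1: last free bond brings effort in)
bond 4 stroke at I1  (I1: I, integral causality)
bond 1 stroke at J2  (closing 0-jn rule on J2)
bond 5 stroke at J3  (J3: bond 1 brought flow, rest push out)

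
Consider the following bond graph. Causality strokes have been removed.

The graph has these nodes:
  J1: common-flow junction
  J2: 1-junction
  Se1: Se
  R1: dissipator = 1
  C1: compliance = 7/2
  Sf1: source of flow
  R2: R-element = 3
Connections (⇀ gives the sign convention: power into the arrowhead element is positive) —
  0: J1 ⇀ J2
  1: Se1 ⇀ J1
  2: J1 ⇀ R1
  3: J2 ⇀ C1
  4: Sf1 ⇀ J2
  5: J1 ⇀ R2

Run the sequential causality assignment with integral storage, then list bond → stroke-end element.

#0 stroke→J2
#1 stroke→J1
#2 stroke→J1
#3 stroke→J2
#4 stroke→Sf1
#5 stroke→J1

bond 1 →J1  (Se1 (Se) sets effort on bond)
bond 4 →Sf1  (Sf1: flow source, stroke at near end)
bond 0 →J2  (J2 flow already set via bond 4)
bond 3 →J2  (J2: bond 4 brought flow, rest push out)
bond 2 →J1  (J1 flow already set via bond 0)
bond 5 →J1  (common-f at J1 fixed by 0)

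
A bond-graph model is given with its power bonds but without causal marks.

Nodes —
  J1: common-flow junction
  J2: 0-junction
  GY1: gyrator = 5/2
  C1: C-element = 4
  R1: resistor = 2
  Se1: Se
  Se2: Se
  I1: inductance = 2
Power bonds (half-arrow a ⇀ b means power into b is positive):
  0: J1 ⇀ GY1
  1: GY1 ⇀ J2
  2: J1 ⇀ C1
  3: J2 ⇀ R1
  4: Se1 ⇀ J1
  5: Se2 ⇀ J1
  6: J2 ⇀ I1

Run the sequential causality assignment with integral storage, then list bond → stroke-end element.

bond 4 →J1  (Se1 fixes effort; stroke away)
bond 5 →J1  (source Se2 imposes e)
bond 2 →J1  (prefer integral on C1)
bond 0 →GY1  (closing 1-jn rule on J1)
bond 1 →GY1  (GY GY1: same side as bond 0)
bond 6 →I1  (I1: I, integral causality)
bond 3 →J2  (closing 0-jn rule on J2)

bond 0 stroke at GY1
bond 1 stroke at GY1
bond 2 stroke at J1
bond 3 stroke at J2
bond 4 stroke at J1
bond 5 stroke at J1
bond 6 stroke at I1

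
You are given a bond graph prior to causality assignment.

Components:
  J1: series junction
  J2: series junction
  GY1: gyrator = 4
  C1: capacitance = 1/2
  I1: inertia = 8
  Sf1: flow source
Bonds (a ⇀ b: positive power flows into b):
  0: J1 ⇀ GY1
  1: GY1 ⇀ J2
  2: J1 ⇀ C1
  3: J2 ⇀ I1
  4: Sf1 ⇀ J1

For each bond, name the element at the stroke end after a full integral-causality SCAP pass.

b0 |J1
b1 |J2
b2 |J1
b3 |I1
b4 |Sf1

b4 →Sf1  (Sf1: flow source, stroke at near end)
b0 →J1  (common-f at J1 fixed by 4)
b2 →J1  (1-jn J1 has f-setter on 4)
b1 →J2  (GY1: gyrator matches bond 0)
b3 →I1  (only one flow-in slot at J2)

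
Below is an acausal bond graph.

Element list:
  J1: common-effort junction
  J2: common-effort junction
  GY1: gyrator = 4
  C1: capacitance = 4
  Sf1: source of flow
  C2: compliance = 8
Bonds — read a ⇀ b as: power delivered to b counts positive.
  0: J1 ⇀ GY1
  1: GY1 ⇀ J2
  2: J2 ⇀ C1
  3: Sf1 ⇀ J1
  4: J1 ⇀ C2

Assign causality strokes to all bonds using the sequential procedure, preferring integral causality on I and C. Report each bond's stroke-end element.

bond 3 |Sf1  (Sf1 fixes flow; stroke at Sf1)
bond 2 |J2  (C1 outputs effort q/C1)
bond 1 |GY1  (J2 effort already set via bond 2)
bond 0 |GY1  (GY1 both-in/both-out from 1)
bond 4 |J1  (J1 needs exactly one e-in)

bond 0 →GY1
bond 1 →GY1
bond 2 →J2
bond 3 →Sf1
bond 4 →J1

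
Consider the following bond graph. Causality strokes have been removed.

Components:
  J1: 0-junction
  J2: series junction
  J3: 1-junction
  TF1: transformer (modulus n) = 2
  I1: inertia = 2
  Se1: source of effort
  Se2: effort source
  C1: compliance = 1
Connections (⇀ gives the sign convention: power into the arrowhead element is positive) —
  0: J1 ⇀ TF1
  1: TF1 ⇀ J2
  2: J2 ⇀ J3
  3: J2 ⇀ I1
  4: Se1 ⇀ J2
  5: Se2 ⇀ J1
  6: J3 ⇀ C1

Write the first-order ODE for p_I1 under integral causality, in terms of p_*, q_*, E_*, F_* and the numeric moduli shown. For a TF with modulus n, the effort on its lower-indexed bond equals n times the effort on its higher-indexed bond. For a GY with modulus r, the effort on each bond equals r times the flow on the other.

β4 stroke→J2  (Se1 fixes effort; stroke away)
β5 stroke→J1  (Se2: effort source, stroke at far end)
β0 stroke→TF1  (J1: bond 5 brought effort, rest push out)
β1 stroke→J2  (through TF1, causality passes straight; one stroke at TF1)
β3 stroke→I1  (I1 integral (f out))
β2 stroke→J2  (common-f at J2 fixed by 3)
β6 stroke→J3  (common-f at J3 fixed by 2)

dp_I1/dt = E_Se1 + E_Se2/2 - q_C1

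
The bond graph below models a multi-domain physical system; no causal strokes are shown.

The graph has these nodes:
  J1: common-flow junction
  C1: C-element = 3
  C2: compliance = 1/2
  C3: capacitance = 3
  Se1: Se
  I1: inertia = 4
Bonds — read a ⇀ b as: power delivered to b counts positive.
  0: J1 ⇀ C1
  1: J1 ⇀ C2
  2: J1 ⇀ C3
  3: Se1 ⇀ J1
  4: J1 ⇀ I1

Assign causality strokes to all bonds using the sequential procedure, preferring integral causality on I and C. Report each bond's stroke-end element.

#3 |J1  (Se1 fixes effort; stroke away)
#0 |J1  (C1 integral (e out))
#1 |J1  (prefer integral on C2)
#2 |J1  (C3 outputs effort q/C3)
#4 |I1  (only one flow-in slot at J1)

β0 |J1
β1 |J1
β2 |J1
β3 |J1
β4 |I1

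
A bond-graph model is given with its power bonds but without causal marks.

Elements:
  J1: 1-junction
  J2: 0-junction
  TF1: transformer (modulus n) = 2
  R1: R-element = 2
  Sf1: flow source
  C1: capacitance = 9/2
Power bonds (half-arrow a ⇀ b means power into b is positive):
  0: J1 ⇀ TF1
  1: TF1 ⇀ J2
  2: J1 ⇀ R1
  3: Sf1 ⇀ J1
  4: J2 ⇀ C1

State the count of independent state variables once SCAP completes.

b3 stroke→Sf1  (Sf1 (Sf) sets flow on bond)
b0 stroke→J1  (1-jn J1 has f-setter on 3)
b2 stroke→J1  (1-jn J1 has f-setter on 3)
b1 stroke→TF1  (TF TF1: opposite of bond 0)
b4 stroke→J2  (J2: last free bond brings effort in)

1  (C1 all integral)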